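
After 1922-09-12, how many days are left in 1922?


Day of year: 255 of 365
Remaining = 365 - 255

110 days


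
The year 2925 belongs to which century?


Century = (year - 1) // 100 + 1
= (2925 - 1) // 100 + 1
= 2924 // 100 + 1
= 29 + 1

30th century


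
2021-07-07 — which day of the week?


Date: July 7, 2021
Anchor: Jan 1, 2021. With p = 2021 - 1 = 2020: (p + p//4 - p//100 + p//400) mod 7 = (2020 + 505 - 20 + 5) mod 7 = 2510 mod 7 = 4 -> Friday (Mon=0 ... Sun=6)
Days before July (Jan-Jun): 181; offset = 181 + 7 - 1 = 187
Weekday index = (4 + 187) mod 7 = 2

Day of the week: Wednesday


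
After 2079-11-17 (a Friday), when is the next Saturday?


Current: Friday
Target: Saturday
Days ahead: 1

Next Saturday: 2079-11-18


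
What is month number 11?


Month 11 of 12

November


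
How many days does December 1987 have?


December 1987

31 days


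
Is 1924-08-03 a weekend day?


Anchor: Jan 1, 1924. With p = 1924 - 1 = 1923: (p + p//4 - p//100 + p//400) mod 7 = (1923 + 480 - 19 + 4) mod 7 = 2388 mod 7 = 1 -> Tuesday (Mon=0 ... Sun=6)
Day of year: 216; offset = 215
Weekday index = (1 + 215) mod 7 = 6 -> Sunday
Weekend days: Saturday, Sunday

Yes


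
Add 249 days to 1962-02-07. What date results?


Start: 1962-02-07, add 249 days
February 1962 has 28 days: 28 - 7 = 21 days to February 28 -> 228 left
March 1962 has 31 days -> 197 left
April 1962 has 30 days -> 167 left
May 1962 has 31 days -> 136 left
June 1962 has 30 days -> 106 left
July 1962 has 31 days -> 75 left
August 1962 has 31 days -> 44 left
September 1962 has 30 days -> 14 left
October 1962: 14 <= 31 -> lands on October 14

Result: 1962-10-14


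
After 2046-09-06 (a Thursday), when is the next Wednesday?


Current: Thursday
Target: Wednesday
Days ahead: 6

Next Wednesday: 2046-09-12


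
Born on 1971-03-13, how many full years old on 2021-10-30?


Birth: 1971-03-13
Reference: 2021-10-30
Year difference: 2021 - 1971 = 50

50 years old


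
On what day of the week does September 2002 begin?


Target: September 1, 2002
Anchor: Jan 1, 2002. With p = 2002 - 1 = 2001: (p + p//4 - p//100 + p//400) mod 7 = (2001 + 500 - 20 + 5) mod 7 = 2486 mod 7 = 1 -> Tuesday (Mon=0 ... Sun=6)
Days before September (Jan-Aug): 243 days
Weekday index = (1 + 243) mod 7 = 6

Sunday


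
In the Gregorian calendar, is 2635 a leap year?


Gregorian leap year rule: divisible by 4, but not by 100, unless also by 400.
2635 is not divisible by 4 -> not a leap year

No


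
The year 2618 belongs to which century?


Century = (year - 1) // 100 + 1
= (2618 - 1) // 100 + 1
= 2617 // 100 + 1
= 26 + 1

27th century


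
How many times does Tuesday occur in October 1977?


October 1977 has 31 days
Anchor: Jan 1, 1977. With p = 1977 - 1 = 1976: (p + p//4 - p//100 + p//400) mod 7 = (1976 + 494 - 19 + 4) mod 7 = 2455 mod 7 = 5 -> Saturday (Mon=0 ... Sun=6)
Days before October (Jan-Sep): 273; October 1 index = (5 + 273) mod 7 = 5 -> Saturday
First Tuesday is October 4
Tuesdays: 4, 11, 18, 25

4 Tuesdays


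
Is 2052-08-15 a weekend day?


Anchor: Jan 1, 2052. With p = 2052 - 1 = 2051: (p + p//4 - p//100 + p//400) mod 7 = (2051 + 512 - 20 + 5) mod 7 = 2548 mod 7 = 0 -> Monday (Mon=0 ... Sun=6)
Day of year: 228; offset = 227
Weekday index = (0 + 227) mod 7 = 3 -> Thursday
Weekend days: Saturday, Sunday

No


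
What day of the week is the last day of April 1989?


April 1989 has 30 days
Anchor: Jan 1, 1989. With p = 1989 - 1 = 1988: (p + p//4 - p//100 + p//400) mod 7 = (1988 + 497 - 19 + 4) mod 7 = 2470 mod 7 = 6 -> Sunday (Mon=0 ... Sun=6)
Days before April (Jan-Mar): 90; April 1 index = (6 + 90) mod 7 = 5 -> Saturday
Last day offset: 30 - 1 = 29 days
Weekday index = (5 + 29) mod 7 = 6

Sunday, April 30


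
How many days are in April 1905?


April 1905

30 days


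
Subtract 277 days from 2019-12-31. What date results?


Start: 2019-12-31, subtract 277 days
Back 31 days from December 31 reaches November 30, 2019 -> 246 left
November 2019 has 30 days -> back to October 31, 2019 -> 216 left
October 2019 has 31 days -> back to September 30, 2019 -> 185 left
September 2019 has 30 days -> back to August 31, 2019 -> 155 left
August 2019 has 31 days -> back to July 31, 2019 -> 124 left
July 2019 has 31 days -> back to June 30, 2019 -> 93 left
June 2019 has 30 days -> back to May 31, 2019 -> 63 left
May 2019 has 31 days -> back to April 30, 2019 -> 32 left
April 2019 has 30 days -> back to March 31, 2019 -> 2 left
March 2019: 31 - 2 = 29 -> lands on March 29

Result: 2019-03-29


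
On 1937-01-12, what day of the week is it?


Date: January 12, 1937
Anchor: Jan 1, 1937. With p = 1937 - 1 = 1936: (p + p//4 - p//100 + p//400) mod 7 = (1936 + 484 - 19 + 4) mod 7 = 2405 mod 7 = 4 -> Friday (Mon=0 ... Sun=6)
Days into year = 12 - 1 = 11
Weekday index = (4 + 11) mod 7 = 1

Day of the week: Tuesday


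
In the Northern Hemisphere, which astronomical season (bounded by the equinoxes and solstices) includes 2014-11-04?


Date: November 4
Astronomical Autumn (approx.; exact equinox/solstice day varies by year): September 22 to December 20
November 4 falls within the Autumn window

Autumn


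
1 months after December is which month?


December is month 12
12 + 1 = 13; wrap: 13 - 12 = 1

January


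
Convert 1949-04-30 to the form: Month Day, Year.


ISO 1949-04-30 parses as year=1949, month=04, day=30
Month 4 -> April

April 30, 1949


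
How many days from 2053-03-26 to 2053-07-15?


From 2053-03-26 to 2053-07-15
2053-03-26: days before March = 31 + 28 = 59 (2053 is not a leap year); day of year = 59 + 26 = 85
2053-07-15: days before July = 31 + 28 + 31 + 30 + 31 + 30 = 181 (2053 is not a leap year); day of year = 181 + 15 = 196
Same year: 196 - 85 = 111

111 days


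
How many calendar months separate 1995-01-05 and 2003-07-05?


From January 1995 to July 2003
8 years * 12 = 96 months, plus 6 months = 102

102 months


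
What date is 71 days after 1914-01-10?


Start: 1914-01-10, add 71 days
January 1914 has 31 days: 31 - 10 = 21 days to January 31 -> 50 left
February 1914 has 28 days -> 22 left
March 1914: 22 <= 31 -> lands on March 22

Result: 1914-03-22


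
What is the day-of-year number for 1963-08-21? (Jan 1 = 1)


Date: August 21, 1963
Days in months 1 through 7: 212
Plus 21 days in August

Day of year: 233


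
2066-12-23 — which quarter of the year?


Month: December (month 12)
Q1: Jan-Mar, Q2: Apr-Jun, Q3: Jul-Sep, Q4: Oct-Dec

Q4


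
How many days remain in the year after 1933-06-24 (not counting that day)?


Day of year: 175 of 365
Remaining = 365 - 175

190 days


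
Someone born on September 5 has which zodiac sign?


Date: September 5
Conventional tropical zodiac dates: Virgo from August 23 onward; Libra starts September 23
September 5 falls within the Virgo range

Virgo


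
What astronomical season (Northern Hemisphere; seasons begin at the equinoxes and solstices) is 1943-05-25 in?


Date: May 25
Astronomical Spring (approx.; exact equinox/solstice day varies by year): March 20 to June 20
May 25 falls within the Spring window

Spring


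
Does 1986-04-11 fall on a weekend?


Anchor: Jan 1, 1986. With p = 1986 - 1 = 1985: (p + p//4 - p//100 + p//400) mod 7 = (1985 + 496 - 19 + 4) mod 7 = 2466 mod 7 = 2 -> Wednesday (Mon=0 ... Sun=6)
Day of year: 101; offset = 100
Weekday index = (2 + 100) mod 7 = 4 -> Friday
Weekend days: Saturday, Sunday

No


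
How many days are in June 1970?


June 1970

30 days


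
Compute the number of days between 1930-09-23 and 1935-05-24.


From 1930-09-23 to 1935-05-24
1930-09-23: days before September = 31 + 28 + 31 + 30 + 31 + 30 + 31 + 31 = 243 (1930 is not a leap year); day of year = 243 + 23 = 266
1935-05-24: days before May = 31 + 28 + 31 + 30 = 120 (1935 is not a leap year); day of year = 120 + 24 = 144
Rest of 1930: 365 - 266 = 99
Full years 1931 (365), 1932 (366), 1933 (365), 1934 (365): 1461
Total = 99 + 1461 + 144 = 1704

1704 days


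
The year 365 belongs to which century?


Century = (year - 1) // 100 + 1
= (365 - 1) // 100 + 1
= 364 // 100 + 1
= 3 + 1

4th century


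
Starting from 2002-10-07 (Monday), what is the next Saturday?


Current: Monday
Target: Saturday
Days ahead: 5

Next Saturday: 2002-10-12


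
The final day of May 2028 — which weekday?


May 2028 has 31 days
Anchor: Jan 1, 2028. With p = 2028 - 1 = 2027: (p + p//4 - p//100 + p//400) mod 7 = (2027 + 506 - 20 + 5) mod 7 = 2518 mod 7 = 5 -> Saturday (Mon=0 ... Sun=6)
Days before May (Jan-Apr): 121; May 1 index = (5 + 121) mod 7 = 0 -> Monday
Last day offset: 31 - 1 = 30 days
Weekday index = (0 + 30) mod 7 = 2

Wednesday, May 31


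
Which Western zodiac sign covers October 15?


Date: October 15
Conventional tropical zodiac dates: Libra from September 23 onward; Scorpio starts October 23
October 15 falls within the Libra range

Libra


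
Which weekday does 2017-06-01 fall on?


Date: June 1, 2017
Anchor: Jan 1, 2017. With p = 2017 - 1 = 2016: (p + p//4 - p//100 + p//400) mod 7 = (2016 + 504 - 20 + 5) mod 7 = 2505 mod 7 = 6 -> Sunday (Mon=0 ... Sun=6)
Days before June (Jan-May): 151; offset = 151 + 1 - 1 = 151
Weekday index = (6 + 151) mod 7 = 3

Day of the week: Thursday


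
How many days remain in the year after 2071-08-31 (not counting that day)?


Day of year: 243 of 365
Remaining = 365 - 243

122 days


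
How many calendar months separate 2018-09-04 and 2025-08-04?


From September 2018 to August 2025
7 years * 12 = 84 months, minus 1 month = 83

83 months


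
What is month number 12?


Month 12 of 12

December


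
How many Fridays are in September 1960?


September 1960 has 30 days
Anchor: Jan 1, 1960. With p = 1960 - 1 = 1959: (p + p//4 - p//100 + p//400) mod 7 = (1959 + 489 - 19 + 4) mod 7 = 2433 mod 7 = 4 -> Friday (Mon=0 ... Sun=6)
Days before September (Jan-Aug): 244; September 1 index = (4 + 244) mod 7 = 3 -> Thursday
First Friday is September 2
Fridays: 2, 9, 16, 23, 30

5 Fridays


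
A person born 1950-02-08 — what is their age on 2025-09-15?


Birth: 1950-02-08
Reference: 2025-09-15
Year difference: 2025 - 1950 = 75

75 years old


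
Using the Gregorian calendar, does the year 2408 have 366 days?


Gregorian leap year rule: divisible by 4, but not by 100, unless also by 400.
2408 is divisible by 4 but not 100 -> leap year

Yes


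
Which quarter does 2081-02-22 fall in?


Month: February (month 2)
Q1: Jan-Mar, Q2: Apr-Jun, Q3: Jul-Sep, Q4: Oct-Dec

Q1


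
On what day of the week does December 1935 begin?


Target: December 1, 1935
Anchor: Jan 1, 1935. With p = 1935 - 1 = 1934: (p + p//4 - p//100 + p//400) mod 7 = (1934 + 483 - 19 + 4) mod 7 = 2402 mod 7 = 1 -> Tuesday (Mon=0 ... Sun=6)
Days before December (Jan-Nov): 334 days
Weekday index = (1 + 334) mod 7 = 6

Sunday


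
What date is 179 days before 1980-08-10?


Start: 1980-08-10, subtract 179 days
Back 10 days from August 10 reaches July 31, 1980 -> 169 left
July 1980 has 31 days -> back to June 30, 1980 -> 138 left
June 1980 has 30 days -> back to May 31, 1980 -> 108 left
May 1980 has 31 days -> back to April 30, 1980 -> 77 left
April 1980 has 30 days -> back to March 31, 1980 -> 47 left
March 1980 has 31 days -> back to February 29, 1980 -> 16 left
February 1980: 29 - 16 = 13 -> lands on February 13

Result: 1980-02-13


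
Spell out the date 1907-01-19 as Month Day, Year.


ISO 1907-01-19 parses as year=1907, month=01, day=19
Month 1 -> January

January 19, 1907


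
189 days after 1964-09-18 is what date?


Start: 1964-09-18, add 189 days
September 1964 has 30 days: 30 - 18 = 12 days to September 30 -> 177 left
October 1964 has 31 days -> 146 left
November 1964 has 30 days -> 116 left
December 1964 has 31 days -> 85 left
January 1965 has 31 days -> 54 left
February 1965 has 28 days -> 26 left
March 1965: 26 <= 31 -> lands on March 26

Result: 1965-03-26


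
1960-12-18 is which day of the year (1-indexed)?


Date: December 18, 1960
Days in months 1 through 11: 335
Plus 18 days in December

Day of year: 353


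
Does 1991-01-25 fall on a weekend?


Anchor: Jan 1, 1991. With p = 1991 - 1 = 1990: (p + p//4 - p//100 + p//400) mod 7 = (1990 + 497 - 19 + 4) mod 7 = 2472 mod 7 = 1 -> Tuesday (Mon=0 ... Sun=6)
Day of year: 25; offset = 24
Weekday index = (1 + 24) mod 7 = 4 -> Friday
Weekend days: Saturday, Sunday

No


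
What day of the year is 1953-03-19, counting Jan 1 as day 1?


Date: March 19, 1953
Days in months 1 through 2: 59
Plus 19 days in March

Day of year: 78


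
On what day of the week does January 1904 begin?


Target: January 1, 1904
Anchor: Jan 1, 1904. With p = 1904 - 1 = 1903: (p + p//4 - p//100 + p//400) mod 7 = (1903 + 475 - 19 + 4) mod 7 = 2363 mod 7 = 4 -> Friday (Mon=0 ... Sun=6)
Offset from anchor: 0 days
Weekday index = (4 + 0) mod 7 = 4

Friday


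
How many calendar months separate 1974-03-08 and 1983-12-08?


From March 1974 to December 1983
9 years * 12 = 108 months, plus 9 months = 117

117 months


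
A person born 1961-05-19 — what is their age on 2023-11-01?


Birth: 1961-05-19
Reference: 2023-11-01
Year difference: 2023 - 1961 = 62

62 years old


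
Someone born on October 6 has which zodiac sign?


Date: October 6
Conventional tropical zodiac dates: Libra from September 23 onward; Scorpio starts October 23
October 6 falls within the Libra range

Libra


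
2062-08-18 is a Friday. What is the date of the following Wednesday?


Current: Friday
Target: Wednesday
Days ahead: 5

Next Wednesday: 2062-08-23


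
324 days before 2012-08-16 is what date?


Start: 2012-08-16, subtract 324 days
Back 16 days from August 16 reaches July 31, 2012 -> 308 left
July 2012 has 31 days -> back to June 30, 2012 -> 277 left
June 2012 has 30 days -> back to May 31, 2012 -> 247 left
May 2012 has 31 days -> back to April 30, 2012 -> 216 left
April 2012 has 30 days -> back to March 31, 2012 -> 186 left
March 2012 has 31 days -> back to February 29, 2012 -> 155 left
February 2012 has 29 days -> back to January 31, 2012 -> 126 left
January 2012 has 31 days -> back to December 31, 2011 -> 95 left
December 2011 has 31 days -> back to November 30, 2011 -> 64 left
November 2011 has 30 days -> back to October 31, 2011 -> 34 left
October 2011 has 31 days -> back to September 30, 2011 -> 3 left
September 2011: 30 - 3 = 27 -> lands on September 27

Result: 2011-09-27


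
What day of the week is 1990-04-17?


Date: April 17, 1990
Anchor: Jan 1, 1990. With p = 1990 - 1 = 1989: (p + p//4 - p//100 + p//400) mod 7 = (1989 + 497 - 19 + 4) mod 7 = 2471 mod 7 = 0 -> Monday (Mon=0 ... Sun=6)
Days before April (Jan-Mar): 90; offset = 90 + 17 - 1 = 106
Weekday index = (0 + 106) mod 7 = 1

Day of the week: Tuesday


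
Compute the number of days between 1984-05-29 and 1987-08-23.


From 1984-05-29 to 1987-08-23
1984-05-29: days before May = 31 + 29 + 31 + 30 = 121 (1984 is a leap year); day of year = 121 + 29 = 150
1987-08-23: days before August = 31 + 28 + 31 + 30 + 31 + 30 + 31 = 212 (1987 is not a leap year); day of year = 212 + 23 = 235
Rest of 1984: 366 - 150 = 216
Full years 1985 (365), 1986 (365): 730
Total = 216 + 730 + 235 = 1181

1181 days


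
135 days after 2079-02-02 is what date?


Start: 2079-02-02, add 135 days
February 2079 has 28 days: 28 - 2 = 26 days to February 28 -> 109 left
March 2079 has 31 days -> 78 left
April 2079 has 30 days -> 48 left
May 2079 has 31 days -> 17 left
June 2079: 17 <= 30 -> lands on June 17

Result: 2079-06-17


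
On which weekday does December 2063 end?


December 2063 has 31 days
Anchor: Jan 1, 2063. With p = 2063 - 1 = 2062: (p + p//4 - p//100 + p//400) mod 7 = (2062 + 515 - 20 + 5) mod 7 = 2562 mod 7 = 0 -> Monday (Mon=0 ... Sun=6)
Days before December (Jan-Nov): 334; December 1 index = (0 + 334) mod 7 = 5 -> Saturday
Last day offset: 31 - 1 = 30 days
Weekday index = (5 + 30) mod 7 = 0

Monday, December 31


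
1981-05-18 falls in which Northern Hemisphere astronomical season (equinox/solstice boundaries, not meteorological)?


Date: May 18
Astronomical Spring (approx.; exact equinox/solstice day varies by year): March 20 to June 20
May 18 falls within the Spring window

Spring


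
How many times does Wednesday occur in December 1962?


December 1962 has 31 days
Anchor: Jan 1, 1962. With p = 1962 - 1 = 1961: (p + p//4 - p//100 + p//400) mod 7 = (1961 + 490 - 19 + 4) mod 7 = 2436 mod 7 = 0 -> Monday (Mon=0 ... Sun=6)
Days before December (Jan-Nov): 334; December 1 index = (0 + 334) mod 7 = 5 -> Saturday
First Wednesday is December 5
Wednesdays: 5, 12, 19, 26

4 Wednesdays


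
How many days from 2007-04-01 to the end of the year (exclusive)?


Day of year: 91 of 365
Remaining = 365 - 91

274 days


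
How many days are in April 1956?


April 1956

30 days


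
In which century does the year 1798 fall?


Century = (year - 1) // 100 + 1
= (1798 - 1) // 100 + 1
= 1797 // 100 + 1
= 17 + 1

18th century


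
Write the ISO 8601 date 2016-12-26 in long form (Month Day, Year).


ISO 2016-12-26 parses as year=2016, month=12, day=26
Month 12 -> December

December 26, 2016


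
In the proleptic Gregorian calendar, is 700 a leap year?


Gregorian leap year rule: divisible by 4, but not by 100, unless also by 400.
700 is divisible by 100 but not 400 -> not a leap year

No


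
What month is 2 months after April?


April is month 4
4 + 2 = 6

June


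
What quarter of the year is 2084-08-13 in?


Month: August (month 8)
Q1: Jan-Mar, Q2: Apr-Jun, Q3: Jul-Sep, Q4: Oct-Dec

Q3


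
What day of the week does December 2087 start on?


Target: December 1, 2087
Anchor: Jan 1, 2087. With p = 2087 - 1 = 2086: (p + p//4 - p//100 + p//400) mod 7 = (2086 + 521 - 20 + 5) mod 7 = 2592 mod 7 = 2 -> Wednesday (Mon=0 ... Sun=6)
Days before December (Jan-Nov): 334 days
Weekday index = (2 + 334) mod 7 = 0

Monday


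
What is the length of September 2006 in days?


September 2006

30 days


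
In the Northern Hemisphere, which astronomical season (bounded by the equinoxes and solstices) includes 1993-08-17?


Date: August 17
Astronomical Summer (approx.; exact equinox/solstice day varies by year): June 21 to September 21
August 17 falls within the Summer window

Summer


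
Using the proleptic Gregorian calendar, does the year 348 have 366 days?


Gregorian leap year rule: divisible by 4, but not by 100, unless also by 400.
348 is divisible by 4 but not 100 -> leap year

Yes


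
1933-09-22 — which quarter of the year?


Month: September (month 9)
Q1: Jan-Mar, Q2: Apr-Jun, Q3: Jul-Sep, Q4: Oct-Dec

Q3


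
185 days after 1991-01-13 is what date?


Start: 1991-01-13, add 185 days
January 1991 has 31 days: 31 - 13 = 18 days to January 31 -> 167 left
February 1991 has 28 days -> 139 left
March 1991 has 31 days -> 108 left
April 1991 has 30 days -> 78 left
May 1991 has 31 days -> 47 left
June 1991 has 30 days -> 17 left
July 1991: 17 <= 31 -> lands on July 17

Result: 1991-07-17


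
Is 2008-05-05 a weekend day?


Anchor: Jan 1, 2008. With p = 2008 - 1 = 2007: (p + p//4 - p//100 + p//400) mod 7 = (2007 + 501 - 20 + 5) mod 7 = 2493 mod 7 = 1 -> Tuesday (Mon=0 ... Sun=6)
Day of year: 126; offset = 125
Weekday index = (1 + 125) mod 7 = 0 -> Monday
Weekend days: Saturday, Sunday

No


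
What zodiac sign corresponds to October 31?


Date: October 31
Conventional tropical zodiac dates: Scorpio from October 23 onward; Sagittarius starts November 22
October 31 falls within the Scorpio range

Scorpio


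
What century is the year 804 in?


Century = (year - 1) // 100 + 1
= (804 - 1) // 100 + 1
= 803 // 100 + 1
= 8 + 1

9th century


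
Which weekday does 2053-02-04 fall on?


Date: February 4, 2053
Anchor: Jan 1, 2053. With p = 2053 - 1 = 2052: (p + p//4 - p//100 + p//400) mod 7 = (2052 + 513 - 20 + 5) mod 7 = 2550 mod 7 = 2 -> Wednesday (Mon=0 ... Sun=6)
Days before February (Jan): 31; offset = 31 + 4 - 1 = 34
Weekday index = (2 + 34) mod 7 = 1

Day of the week: Tuesday


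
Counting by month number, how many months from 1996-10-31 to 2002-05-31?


From October 1996 to May 2002
6 years * 12 = 72 months, minus 5 months = 67

67 months


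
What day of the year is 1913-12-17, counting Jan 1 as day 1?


Date: December 17, 1913
Days in months 1 through 11: 334
Plus 17 days in December

Day of year: 351


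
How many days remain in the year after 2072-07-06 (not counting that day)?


Day of year: 188 of 366
Remaining = 366 - 188

178 days


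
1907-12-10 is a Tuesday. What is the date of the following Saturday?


Current: Tuesday
Target: Saturday
Days ahead: 4

Next Saturday: 1907-12-14


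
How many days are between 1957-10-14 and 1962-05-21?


From 1957-10-14 to 1962-05-21
1957-10-14: days before October = 31 + 28 + 31 + 30 + 31 + 30 + 31 + 31 + 30 = 273 (1957 is not a leap year); day of year = 273 + 14 = 287
1962-05-21: days before May = 31 + 28 + 31 + 30 = 120 (1962 is not a leap year); day of year = 120 + 21 = 141
Rest of 1957: 365 - 287 = 78
Full years 1958 (365), 1959 (365), 1960 (366), 1961 (365): 1461
Total = 78 + 1461 + 141 = 1680

1680 days


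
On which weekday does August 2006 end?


August 2006 has 31 days
Anchor: Jan 1, 2006. With p = 2006 - 1 = 2005: (p + p//4 - p//100 + p//400) mod 7 = (2005 + 501 - 20 + 5) mod 7 = 2491 mod 7 = 6 -> Sunday (Mon=0 ... Sun=6)
Days before August (Jan-Jul): 212; August 1 index = (6 + 212) mod 7 = 1 -> Tuesday
Last day offset: 31 - 1 = 30 days
Weekday index = (1 + 30) mod 7 = 3

Thursday, August 31


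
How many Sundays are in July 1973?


July 1973 has 31 days
Anchor: Jan 1, 1973. With p = 1973 - 1 = 1972: (p + p//4 - p//100 + p//400) mod 7 = (1972 + 493 - 19 + 4) mod 7 = 2450 mod 7 = 0 -> Monday (Mon=0 ... Sun=6)
Days before July (Jan-Jun): 181; July 1 index = (0 + 181) mod 7 = 6 -> Sunday
First Sunday is July 1
Sundays: 1, 8, 15, 22, 29

5 Sundays


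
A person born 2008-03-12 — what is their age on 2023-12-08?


Birth: 2008-03-12
Reference: 2023-12-08
Year difference: 2023 - 2008 = 15

15 years old


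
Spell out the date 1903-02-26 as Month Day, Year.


ISO 1903-02-26 parses as year=1903, month=02, day=26
Month 2 -> February

February 26, 1903


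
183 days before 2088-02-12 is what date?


Start: 2088-02-12, subtract 183 days
Back 12 days from February 12 reaches January 31, 2088 -> 171 left
January 2088 has 31 days -> back to December 31, 2087 -> 140 left
December 2087 has 31 days -> back to November 30, 2087 -> 109 left
November 2087 has 30 days -> back to October 31, 2087 -> 79 left
October 2087 has 31 days -> back to September 30, 2087 -> 48 left
September 2087 has 30 days -> back to August 31, 2087 -> 18 left
August 2087: 31 - 18 = 13 -> lands on August 13

Result: 2087-08-13


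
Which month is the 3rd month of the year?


Month 3 of 12

March


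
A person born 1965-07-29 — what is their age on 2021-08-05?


Birth: 1965-07-29
Reference: 2021-08-05
Year difference: 2021 - 1965 = 56

56 years old


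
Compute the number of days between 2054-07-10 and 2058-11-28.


From 2054-07-10 to 2058-11-28
2054-07-10: days before July = 31 + 28 + 31 + 30 + 31 + 30 = 181 (2054 is not a leap year); day of year = 181 + 10 = 191
2058-11-28: days before November = 31 + 28 + 31 + 30 + 31 + 30 + 31 + 31 + 30 + 31 = 304 (2058 is not a leap year); day of year = 304 + 28 = 332
Rest of 2054: 365 - 191 = 174
Full years 2055 (365), 2056 (366), 2057 (365): 1096
Total = 174 + 1096 + 332 = 1602

1602 days


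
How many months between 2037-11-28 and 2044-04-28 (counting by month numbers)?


From November 2037 to April 2044
7 years * 12 = 84 months, minus 7 months = 77

77 months


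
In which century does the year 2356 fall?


Century = (year - 1) // 100 + 1
= (2356 - 1) // 100 + 1
= 2355 // 100 + 1
= 23 + 1

24th century


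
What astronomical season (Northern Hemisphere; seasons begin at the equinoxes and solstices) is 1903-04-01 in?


Date: April 1
Astronomical Spring (approx.; exact equinox/solstice day varies by year): March 20 to June 20
April 1 falls within the Spring window

Spring


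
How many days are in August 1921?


August 1921

31 days


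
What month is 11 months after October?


October is month 10
10 + 11 = 21; wrap: 21 - 12 = 9

September


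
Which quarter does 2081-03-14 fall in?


Month: March (month 3)
Q1: Jan-Mar, Q2: Apr-Jun, Q3: Jul-Sep, Q4: Oct-Dec

Q1


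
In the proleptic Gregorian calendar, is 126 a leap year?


Gregorian leap year rule: divisible by 4, but not by 100, unless also by 400.
126 is not divisible by 4 -> not a leap year

No


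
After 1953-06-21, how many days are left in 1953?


Day of year: 172 of 365
Remaining = 365 - 172

193 days


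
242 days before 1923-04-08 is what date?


Start: 1923-04-08, subtract 242 days
Back 8 days from April 8 reaches March 31, 1923 -> 234 left
March 1923 has 31 days -> back to February 28, 1923 -> 203 left
February 1923 has 28 days -> back to January 31, 1923 -> 175 left
January 1923 has 31 days -> back to December 31, 1922 -> 144 left
December 1922 has 31 days -> back to November 30, 1922 -> 113 left
November 1922 has 30 days -> back to October 31, 1922 -> 83 left
October 1922 has 31 days -> back to September 30, 1922 -> 52 left
September 1922 has 30 days -> back to August 31, 1922 -> 22 left
August 1922: 31 - 22 = 9 -> lands on August 9

Result: 1922-08-09


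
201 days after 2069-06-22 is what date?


Start: 2069-06-22, add 201 days
June 2069 has 30 days: 30 - 22 = 8 days to June 30 -> 193 left
July 2069 has 31 days -> 162 left
August 2069 has 31 days -> 131 left
September 2069 has 30 days -> 101 left
October 2069 has 31 days -> 70 left
November 2069 has 30 days -> 40 left
December 2069 has 31 days -> 9 left
January 2070: 9 <= 31 -> lands on January 9

Result: 2070-01-09


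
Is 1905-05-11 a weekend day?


Anchor: Jan 1, 1905. With p = 1905 - 1 = 1904: (p + p//4 - p//100 + p//400) mod 7 = (1904 + 476 - 19 + 4) mod 7 = 2365 mod 7 = 6 -> Sunday (Mon=0 ... Sun=6)
Day of year: 131; offset = 130
Weekday index = (6 + 130) mod 7 = 3 -> Thursday
Weekend days: Saturday, Sunday

No


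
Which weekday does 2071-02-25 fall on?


Date: February 25, 2071
Anchor: Jan 1, 2071. With p = 2071 - 1 = 2070: (p + p//4 - p//100 + p//400) mod 7 = (2070 + 517 - 20 + 5) mod 7 = 2572 mod 7 = 3 -> Thursday (Mon=0 ... Sun=6)
Days before February (Jan): 31; offset = 31 + 25 - 1 = 55
Weekday index = (3 + 55) mod 7 = 2

Day of the week: Wednesday


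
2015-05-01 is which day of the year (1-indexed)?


Date: May 1, 2015
Days in months 1 through 4: 120
Plus 1 days in May

Day of year: 121


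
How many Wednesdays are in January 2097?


January 2097 has 31 days
Anchor: Jan 1, 2097. With p = 2097 - 1 = 2096: (p + p//4 - p//100 + p//400) mod 7 = (2096 + 524 - 20 + 5) mod 7 = 2605 mod 7 = 1 -> Tuesday (Mon=0 ... Sun=6)
January 1 is the anchor itself -> Tuesday
First Wednesday is January 2
Wednesdays: 2, 9, 16, 23, 30

5 Wednesdays


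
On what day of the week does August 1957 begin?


Target: August 1, 1957
Anchor: Jan 1, 1957. With p = 1957 - 1 = 1956: (p + p//4 - p//100 + p//400) mod 7 = (1956 + 489 - 19 + 4) mod 7 = 2430 mod 7 = 1 -> Tuesday (Mon=0 ... Sun=6)
Days before August (Jan-Jul): 212 days
Weekday index = (1 + 212) mod 7 = 3

Thursday


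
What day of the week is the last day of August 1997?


August 1997 has 31 days
Anchor: Jan 1, 1997. With p = 1997 - 1 = 1996: (p + p//4 - p//100 + p//400) mod 7 = (1996 + 499 - 19 + 4) mod 7 = 2480 mod 7 = 2 -> Wednesday (Mon=0 ... Sun=6)
Days before August (Jan-Jul): 212; August 1 index = (2 + 212) mod 7 = 4 -> Friday
Last day offset: 31 - 1 = 30 days
Weekday index = (4 + 30) mod 7 = 6

Sunday, August 31


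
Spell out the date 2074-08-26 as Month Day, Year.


ISO 2074-08-26 parses as year=2074, month=08, day=26
Month 8 -> August

August 26, 2074


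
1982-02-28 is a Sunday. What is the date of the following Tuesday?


Current: Sunday
Target: Tuesday
Days ahead: 2

Next Tuesday: 1982-03-02


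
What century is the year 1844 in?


Century = (year - 1) // 100 + 1
= (1844 - 1) // 100 + 1
= 1843 // 100 + 1
= 18 + 1

19th century


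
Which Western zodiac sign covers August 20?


Date: August 20
Conventional tropical zodiac dates: Leo from July 23 onward; Virgo starts August 23
August 20 falls within the Leo range

Leo


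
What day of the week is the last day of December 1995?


December 1995 has 31 days
Anchor: Jan 1, 1995. With p = 1995 - 1 = 1994: (p + p//4 - p//100 + p//400) mod 7 = (1994 + 498 - 19 + 4) mod 7 = 2477 mod 7 = 6 -> Sunday (Mon=0 ... Sun=6)
Days before December (Jan-Nov): 334; December 1 index = (6 + 334) mod 7 = 4 -> Friday
Last day offset: 31 - 1 = 30 days
Weekday index = (4 + 30) mod 7 = 6

Sunday, December 31


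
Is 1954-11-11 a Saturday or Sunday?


Anchor: Jan 1, 1954. With p = 1954 - 1 = 1953: (p + p//4 - p//100 + p//400) mod 7 = (1953 + 488 - 19 + 4) mod 7 = 2426 mod 7 = 4 -> Friday (Mon=0 ... Sun=6)
Day of year: 315; offset = 314
Weekday index = (4 + 314) mod 7 = 3 -> Thursday
Weekend days: Saturday, Sunday

No


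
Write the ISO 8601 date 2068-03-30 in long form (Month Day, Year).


ISO 2068-03-30 parses as year=2068, month=03, day=30
Month 3 -> March

March 30, 2068


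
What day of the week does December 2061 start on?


Target: December 1, 2061
Anchor: Jan 1, 2061. With p = 2061 - 1 = 2060: (p + p//4 - p//100 + p//400) mod 7 = (2060 + 515 - 20 + 5) mod 7 = 2560 mod 7 = 5 -> Saturday (Mon=0 ... Sun=6)
Days before December (Jan-Nov): 334 days
Weekday index = (5 + 334) mod 7 = 3

Thursday


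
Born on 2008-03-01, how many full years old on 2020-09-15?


Birth: 2008-03-01
Reference: 2020-09-15
Year difference: 2020 - 2008 = 12

12 years old


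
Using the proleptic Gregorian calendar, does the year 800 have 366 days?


Gregorian leap year rule: divisible by 4, but not by 100, unless also by 400.
800 is divisible by 400 -> leap year

Yes


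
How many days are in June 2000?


June 2000

30 days


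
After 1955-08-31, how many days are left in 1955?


Day of year: 243 of 365
Remaining = 365 - 243

122 days


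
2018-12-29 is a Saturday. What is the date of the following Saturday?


Current: Saturday
Target: Saturday
Days ahead: 7

Next Saturday: 2019-01-05


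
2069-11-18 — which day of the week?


Date: November 18, 2069
Anchor: Jan 1, 2069. With p = 2069 - 1 = 2068: (p + p//4 - p//100 + p//400) mod 7 = (2068 + 517 - 20 + 5) mod 7 = 2570 mod 7 = 1 -> Tuesday (Mon=0 ... Sun=6)
Days before November (Jan-Oct): 304; offset = 304 + 18 - 1 = 321
Weekday index = (1 + 321) mod 7 = 0

Day of the week: Monday


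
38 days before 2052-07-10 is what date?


Start: 2052-07-10, subtract 38 days
Back 10 days from July 10 reaches June 30, 2052 -> 28 left
June 2052: 30 - 28 = 2 -> lands on June 2

Result: 2052-06-02


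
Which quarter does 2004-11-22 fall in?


Month: November (month 11)
Q1: Jan-Mar, Q2: Apr-Jun, Q3: Jul-Sep, Q4: Oct-Dec

Q4


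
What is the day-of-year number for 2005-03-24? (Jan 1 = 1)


Date: March 24, 2005
Days in months 1 through 2: 59
Plus 24 days in March

Day of year: 83


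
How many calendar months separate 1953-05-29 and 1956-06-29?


From May 1953 to June 1956
3 years * 12 = 36 months, plus 1 month = 37

37 months


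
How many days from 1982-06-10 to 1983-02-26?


From 1982-06-10 to 1983-02-26
1982-06-10: days before June = 31 + 28 + 31 + 30 + 31 = 151 (1982 is not a leap year); day of year = 151 + 10 = 161
1983-02-26: days before February = 31; day of year = 31 + 26 = 57
Rest of 1982: 365 - 161 = 204
Total = 204 + 57 = 261

261 days


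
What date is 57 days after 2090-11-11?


Start: 2090-11-11, add 57 days
November 2090 has 30 days: 30 - 11 = 19 days to November 30 -> 38 left
December 2090 has 31 days -> 7 left
January 2091: 7 <= 31 -> lands on January 7

Result: 2091-01-07


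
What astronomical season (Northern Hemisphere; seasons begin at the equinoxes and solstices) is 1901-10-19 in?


Date: October 19
Astronomical Autumn (approx.; exact equinox/solstice day varies by year): September 22 to December 20
October 19 falls within the Autumn window

Autumn


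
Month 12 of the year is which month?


Month 12 of 12

December


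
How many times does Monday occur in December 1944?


December 1944 has 31 days
Anchor: Jan 1, 1944. With p = 1944 - 1 = 1943: (p + p//4 - p//100 + p//400) mod 7 = (1943 + 485 - 19 + 4) mod 7 = 2413 mod 7 = 5 -> Saturday (Mon=0 ... Sun=6)
Days before December (Jan-Nov): 335; December 1 index = (5 + 335) mod 7 = 4 -> Friday
First Monday is December 4
Mondays: 4, 11, 18, 25

4 Mondays


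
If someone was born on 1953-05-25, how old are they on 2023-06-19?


Birth: 1953-05-25
Reference: 2023-06-19
Year difference: 2023 - 1953 = 70

70 years old


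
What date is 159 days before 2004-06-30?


Start: 2004-06-30, subtract 159 days
Back 30 days from June 30 reaches May 31, 2004 -> 129 left
May 2004 has 31 days -> back to April 30, 2004 -> 98 left
April 2004 has 30 days -> back to March 31, 2004 -> 68 left
March 2004 has 31 days -> back to February 29, 2004 -> 37 left
February 2004 has 29 days -> back to January 31, 2004 -> 8 left
January 2004: 31 - 8 = 23 -> lands on January 23

Result: 2004-01-23


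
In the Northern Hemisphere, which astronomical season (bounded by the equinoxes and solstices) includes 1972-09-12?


Date: September 12
Astronomical Summer (approx.; exact equinox/solstice day varies by year): June 21 to September 21
September 12 falls within the Summer window

Summer


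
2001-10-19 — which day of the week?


Date: October 19, 2001
Anchor: Jan 1, 2001. With p = 2001 - 1 = 2000: (p + p//4 - p//100 + p//400) mod 7 = (2000 + 500 - 20 + 5) mod 7 = 2485 mod 7 = 0 -> Monday (Mon=0 ... Sun=6)
Days before October (Jan-Sep): 273; offset = 273 + 19 - 1 = 291
Weekday index = (0 + 291) mod 7 = 4

Day of the week: Friday


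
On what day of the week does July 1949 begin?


Target: July 1, 1949
Anchor: Jan 1, 1949. With p = 1949 - 1 = 1948: (p + p//4 - p//100 + p//400) mod 7 = (1948 + 487 - 19 + 4) mod 7 = 2420 mod 7 = 5 -> Saturday (Mon=0 ... Sun=6)
Days before July (Jan-Jun): 181 days
Weekday index = (5 + 181) mod 7 = 4

Friday


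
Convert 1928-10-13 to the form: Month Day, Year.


ISO 1928-10-13 parses as year=1928, month=10, day=13
Month 10 -> October

October 13, 1928


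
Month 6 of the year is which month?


Month 6 of 12

June


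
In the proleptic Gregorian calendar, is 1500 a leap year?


Gregorian leap year rule: divisible by 4, but not by 100, unless also by 400.
1500 is divisible by 100 but not 400 -> not a leap year

No


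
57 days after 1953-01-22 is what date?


Start: 1953-01-22, add 57 days
January 1953 has 31 days: 31 - 22 = 9 days to January 31 -> 48 left
February 1953 has 28 days -> 20 left
March 1953: 20 <= 31 -> lands on March 20

Result: 1953-03-20


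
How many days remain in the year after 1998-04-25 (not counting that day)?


Day of year: 115 of 365
Remaining = 365 - 115

250 days


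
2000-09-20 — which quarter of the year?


Month: September (month 9)
Q1: Jan-Mar, Q2: Apr-Jun, Q3: Jul-Sep, Q4: Oct-Dec

Q3


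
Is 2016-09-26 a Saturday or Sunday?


Anchor: Jan 1, 2016. With p = 2016 - 1 = 2015: (p + p//4 - p//100 + p//400) mod 7 = (2015 + 503 - 20 + 5) mod 7 = 2503 mod 7 = 4 -> Friday (Mon=0 ... Sun=6)
Day of year: 270; offset = 269
Weekday index = (4 + 269) mod 7 = 0 -> Monday
Weekend days: Saturday, Sunday

No


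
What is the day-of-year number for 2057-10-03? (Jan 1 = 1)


Date: October 3, 2057
Days in months 1 through 9: 273
Plus 3 days in October

Day of year: 276


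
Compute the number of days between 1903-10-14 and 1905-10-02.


From 1903-10-14 to 1905-10-02
1903-10-14: days before October = 31 + 28 + 31 + 30 + 31 + 30 + 31 + 31 + 30 = 273 (1903 is not a leap year); day of year = 273 + 14 = 287
1905-10-02: days before October = 31 + 28 + 31 + 30 + 31 + 30 + 31 + 31 + 30 = 273 (1905 is not a leap year); day of year = 273 + 2 = 275
Rest of 1903: 365 - 287 = 78
Full years 1904 (366): 366
Total = 78 + 366 + 275 = 719

719 days


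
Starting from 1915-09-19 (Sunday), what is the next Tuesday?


Current: Sunday
Target: Tuesday
Days ahead: 2

Next Tuesday: 1915-09-21


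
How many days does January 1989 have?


January 1989

31 days


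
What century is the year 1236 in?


Century = (year - 1) // 100 + 1
= (1236 - 1) // 100 + 1
= 1235 // 100 + 1
= 12 + 1

13th century


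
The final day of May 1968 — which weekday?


May 1968 has 31 days
Anchor: Jan 1, 1968. With p = 1968 - 1 = 1967: (p + p//4 - p//100 + p//400) mod 7 = (1967 + 491 - 19 + 4) mod 7 = 2443 mod 7 = 0 -> Monday (Mon=0 ... Sun=6)
Days before May (Jan-Apr): 121; May 1 index = (0 + 121) mod 7 = 2 -> Wednesday
Last day offset: 31 - 1 = 30 days
Weekday index = (2 + 30) mod 7 = 4

Friday, May 31


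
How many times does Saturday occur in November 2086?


November 2086 has 30 days
Anchor: Jan 1, 2086. With p = 2086 - 1 = 2085: (p + p//4 - p//100 + p//400) mod 7 = (2085 + 521 - 20 + 5) mod 7 = 2591 mod 7 = 1 -> Tuesday (Mon=0 ... Sun=6)
Days before November (Jan-Oct): 304; November 1 index = (1 + 304) mod 7 = 4 -> Friday
First Saturday is November 2
Saturdays: 2, 9, 16, 23, 30

5 Saturdays


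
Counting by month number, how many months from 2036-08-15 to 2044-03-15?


From August 2036 to March 2044
8 years * 12 = 96 months, minus 5 months = 91

91 months


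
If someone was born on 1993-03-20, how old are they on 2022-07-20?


Birth: 1993-03-20
Reference: 2022-07-20
Year difference: 2022 - 1993 = 29

29 years old


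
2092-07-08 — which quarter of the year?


Month: July (month 7)
Q1: Jan-Mar, Q2: Apr-Jun, Q3: Jul-Sep, Q4: Oct-Dec

Q3


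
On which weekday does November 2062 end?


November 2062 has 30 days
Anchor: Jan 1, 2062. With p = 2062 - 1 = 2061: (p + p//4 - p//100 + p//400) mod 7 = (2061 + 515 - 20 + 5) mod 7 = 2561 mod 7 = 6 -> Sunday (Mon=0 ... Sun=6)
Days before November (Jan-Oct): 304; November 1 index = (6 + 304) mod 7 = 2 -> Wednesday
Last day offset: 30 - 1 = 29 days
Weekday index = (2 + 29) mod 7 = 3

Thursday, November 30


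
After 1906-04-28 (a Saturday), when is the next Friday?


Current: Saturday
Target: Friday
Days ahead: 6

Next Friday: 1906-05-04


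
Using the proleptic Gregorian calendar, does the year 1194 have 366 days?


Gregorian leap year rule: divisible by 4, but not by 100, unless also by 400.
1194 is not divisible by 4 -> not a leap year

No


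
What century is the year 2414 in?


Century = (year - 1) // 100 + 1
= (2414 - 1) // 100 + 1
= 2413 // 100 + 1
= 24 + 1

25th century


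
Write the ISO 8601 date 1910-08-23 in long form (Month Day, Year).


ISO 1910-08-23 parses as year=1910, month=08, day=23
Month 8 -> August

August 23, 1910


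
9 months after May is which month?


May is month 5
5 + 9 = 14; wrap: 14 - 12 = 2

February


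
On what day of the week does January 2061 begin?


Target: January 1, 2061
Anchor: Jan 1, 2061. With p = 2061 - 1 = 2060: (p + p//4 - p//100 + p//400) mod 7 = (2060 + 515 - 20 + 5) mod 7 = 2560 mod 7 = 5 -> Saturday (Mon=0 ... Sun=6)
Offset from anchor: 0 days
Weekday index = (5 + 0) mod 7 = 5

Saturday


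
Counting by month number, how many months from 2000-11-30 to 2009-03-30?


From November 2000 to March 2009
9 years * 12 = 108 months, minus 8 months = 100

100 months


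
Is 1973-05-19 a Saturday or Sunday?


Anchor: Jan 1, 1973. With p = 1973 - 1 = 1972: (p + p//4 - p//100 + p//400) mod 7 = (1972 + 493 - 19 + 4) mod 7 = 2450 mod 7 = 0 -> Monday (Mon=0 ... Sun=6)
Day of year: 139; offset = 138
Weekday index = (0 + 138) mod 7 = 5 -> Saturday
Weekend days: Saturday, Sunday

Yes
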